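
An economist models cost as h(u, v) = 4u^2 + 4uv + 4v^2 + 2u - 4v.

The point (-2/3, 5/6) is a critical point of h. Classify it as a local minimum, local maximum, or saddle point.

local minimum

The Hessian of h is constant: H = [[8, 4], [4, 8]].
det(H) = 8·8 − 4² = 48.
det(H) > 0 and tr(H) = 16 > 0, so H is positive definite and the point is a local minimum.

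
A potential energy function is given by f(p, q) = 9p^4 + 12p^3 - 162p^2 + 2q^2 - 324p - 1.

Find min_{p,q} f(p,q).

f(p,q) separates as A(p) + B(q) − 1, so its minimum is min A + min B − 1.
A'(p) = 36(p - 3)(p + 1)(p + 3) vanishes at p ∈ {-3, -1, 3}; B'(q) = 4q vanishes at q ∈ {0}.
Local minima of A (where A''>0): A(-3)=-81, A(3)=-1377. Local minima of B: B(0)=0.
So the global minimum of f is A(3) + B(0) − 1 = -1377 + 0 − 1 = -1378, attained at (3, 0).

-1378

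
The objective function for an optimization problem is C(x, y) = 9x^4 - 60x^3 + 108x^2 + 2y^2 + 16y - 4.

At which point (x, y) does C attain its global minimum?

C(x,y) separates as P(x) + Q(y) − 4, so its minimum is min P + min Q − 4.
P'(x) = 36x(x - 3)(x - 2) vanishes at x ∈ {0, 2, 3}; Q'(y) = 4y + 16 vanishes at y ∈ {-4}.
Local minima of P (where P''>0): P(0)=0, P(3)=81. Local minima of Q: Q(-4)=-32.
So the global minimum of C is P(0) + Q(-4) − 4 = 0 − 32 − 4 = -36, attained at (0, -4).

(0, -4)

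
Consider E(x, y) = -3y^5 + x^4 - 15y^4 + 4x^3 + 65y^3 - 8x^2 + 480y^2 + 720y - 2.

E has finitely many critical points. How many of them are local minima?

4

E separates as a function of x plus a function of y, so ∇E=0 decouples.
∂E/∂x = 4x(x - 1)(x + 4) = 0 at x ∈ {-4, 0, 1}; ∂E/∂y = -15(y - 4)(y + 1)(y + 3)(y + 4) = 0 at y ∈ {-4, -3, -1, 4}.
The Hessian is diagonal: diag(E_xx, E_yy). Second derivatives: E_xx(-4)=80, E_xx(0)=-16, E_xx(1)=20; E_yy(-4)=360, E_yy(-3)=-210, E_yy(-1)=450, E_yy(4)=-4200.
Local minima occur where both diagonal entries positive: (-4, -4), (-4, -1), (1, -4), (1, -1). Count: 4.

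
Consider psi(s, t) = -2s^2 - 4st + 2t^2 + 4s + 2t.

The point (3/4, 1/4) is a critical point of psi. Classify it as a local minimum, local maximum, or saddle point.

The Hessian of psi is constant: H = [[-4, -4], [-4, 4]].
det(H) = (-4)·4 − (-4)² = -32.
Since det(H) < 0, H is indefinite and the critical point is a saddle point.

saddle point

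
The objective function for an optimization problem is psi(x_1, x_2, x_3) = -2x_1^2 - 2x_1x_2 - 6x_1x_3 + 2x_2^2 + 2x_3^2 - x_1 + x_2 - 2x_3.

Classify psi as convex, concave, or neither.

psi is quadratic, so its Hessian is the constant matrix H = [[-4, -2, -6], [-2, 4, 0], [-6, 0, 4]].
Leading principal minors: -4, -20, -224.
Neither pattern holds ⇒ H is indefinite ⇒ neither convex nor concave.

neither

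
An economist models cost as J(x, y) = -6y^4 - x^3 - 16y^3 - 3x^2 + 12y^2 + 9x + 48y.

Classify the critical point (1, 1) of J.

The mixed partial ∂²J/∂x∂y is 0, so the Hessian at any point is diag(J_xx, J_yy) = diag(-6(x + 1), 24(-3y^2 - 4y + 1)).
At (1, 1): H = diag(-12, -144).
Both eigenvalues are negative, so H is negative definite: a local maximum.

local maximum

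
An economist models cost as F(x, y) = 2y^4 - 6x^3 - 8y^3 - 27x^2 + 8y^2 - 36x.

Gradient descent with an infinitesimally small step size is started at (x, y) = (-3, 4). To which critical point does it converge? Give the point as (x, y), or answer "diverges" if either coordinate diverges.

(-2, 2)

F is separable, so gradient descent decouples: x follows -∂F/∂x, y follows -∂F/∂y.
∂F/∂x = -18(x + 1)(x + 2); at x=-3 this is -36, so x increases.
∂F/∂y = 8y(y - 2)(y - 1); at y=4 this is 192, so y decreases.
x converges to its nearest critical value -2 (a local min of the x-part); y converges to 2. The iterate converges to (-2, 2).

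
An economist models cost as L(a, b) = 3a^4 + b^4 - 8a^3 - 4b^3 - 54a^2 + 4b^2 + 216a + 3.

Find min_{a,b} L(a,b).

L(a,b) separates as P(a) + Q(b) + 3, so its minimum is min P + min Q + 3.
P'(a) = 12(a - 3)(a - 2)(a + 3) vanishes at a ∈ {-3, 2, 3}; Q'(b) = 4b(b - 2)(b - 1) vanishes at b ∈ {0, 1, 2}.
Local minima of P (where P''>0): P(-3)=-675, P(3)=189. Local minima of Q: Q(0)=0, Q(2)=0.
So the global minimum of L is P(-3) + Q(0) + 3 = -675 + 0 + 3 = -672, attained at (-3, 0).

-672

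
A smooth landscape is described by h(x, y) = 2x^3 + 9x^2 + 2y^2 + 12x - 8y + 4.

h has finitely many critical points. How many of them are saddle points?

h separates as a function of x plus a function of y, so ∇h=0 decouples.
∂h/∂x = 6(x + 1)(x + 2) = 0 at x ∈ {-2, -1}; ∂h/∂y = 4(y - 2) = 0 at y ∈ {2}.
The Hessian is diagonal: diag(h_xx, h_yy). Second derivatives: h_xx(-2)=-6, h_xx(-1)=6; h_yy(2)=4.
Saddle points occur where the two diagonal entries have opposite signs: (-2, 2). Count: 1.

1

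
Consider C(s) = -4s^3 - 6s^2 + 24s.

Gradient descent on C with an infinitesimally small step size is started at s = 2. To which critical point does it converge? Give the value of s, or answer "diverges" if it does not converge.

diverges

C'(s) = -12(s - 1)(s + 2), so C'(2) = -48.
Gradient descent moves in the -C' direction, i.e. s is increasing.
There is no critical point above s=2, and C' keeps the same sign, so the iterate runs off to +∞.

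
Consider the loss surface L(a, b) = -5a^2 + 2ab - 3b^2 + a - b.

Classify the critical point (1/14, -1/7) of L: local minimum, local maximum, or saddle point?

The Hessian of L is constant: H = [[-10, 2], [2, -6]].
det(H) = (-10)·(-6) − 2² = 56.
det(H) > 0 and tr(H) = -16 < 0, so H is negative definite and the point is a local maximum.

local maximum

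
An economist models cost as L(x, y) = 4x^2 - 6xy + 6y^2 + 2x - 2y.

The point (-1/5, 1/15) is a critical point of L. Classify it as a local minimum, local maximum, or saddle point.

local minimum

The Hessian of L is constant: H = [[8, -6], [-6, 12]].
det(H) = 8·12 − (-6)² = 60.
det(H) > 0 and tr(H) = 20 > 0, so H is positive definite and the point is a local minimum.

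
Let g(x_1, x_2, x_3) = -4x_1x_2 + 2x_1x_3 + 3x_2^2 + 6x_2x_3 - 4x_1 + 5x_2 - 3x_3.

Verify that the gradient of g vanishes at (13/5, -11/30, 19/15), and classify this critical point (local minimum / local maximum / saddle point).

saddle point

∇g = (-4x_2 + 2x_3 - 4, -4x_1 + 6x_2 + 6x_3 + 5, 2x_1 + 6x_2 - 3); substituting (13/5, -11/30, 19/15) gives ∇g = (0, 0, 0), so (13/5, -11/30, 19/15) is indeed a critical point.
The Hessian is constant: H = [[0, -4, 2], [-4, 6, 6], [2, 6, 0]].
Leading principal minors: Δ₁ = 0, Δ₂ = -16, Δ₃ = -120.
The minors fit neither the all-positive nor the alternating-sign pattern, so H is indefinite: a saddle point.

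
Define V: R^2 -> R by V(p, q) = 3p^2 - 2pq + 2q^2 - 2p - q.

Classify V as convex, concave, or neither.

V is quadratic, so its Hessian is the constant matrix H = [[6, -2], [-2, 4]].
det(H) = 20, tr(H) = 10.
det(H) > 0 and tr(H) > 0, so H is positive definite everywhere: convex.

convex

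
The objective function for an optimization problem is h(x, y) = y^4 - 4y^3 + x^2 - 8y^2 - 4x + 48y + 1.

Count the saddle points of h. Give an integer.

1

h separates as a function of x plus a function of y, so ∇h=0 decouples.
∂h/∂x = 2(x - 2) = 0 at x ∈ {2}; ∂h/∂y = 4(y - 3)(y - 2)(y + 2) = 0 at y ∈ {-2, 2, 3}.
The Hessian is diagonal: diag(h_xx, h_yy). Second derivatives: h_xx(2)=2; h_yy(-2)=80, h_yy(2)=-16, h_yy(3)=20.
Saddle points occur where the two diagonal entries have opposite signs: (2, 2). Count: 1.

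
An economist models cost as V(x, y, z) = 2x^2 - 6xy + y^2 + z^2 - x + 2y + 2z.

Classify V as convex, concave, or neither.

V is quadratic, so its Hessian is the constant matrix H = [[4, -6, 0], [-6, 2, 0], [0, 0, 2]].
Leading principal minors: 4, -28, -56.
Neither pattern holds ⇒ H is indefinite ⇒ neither convex nor concave.

neither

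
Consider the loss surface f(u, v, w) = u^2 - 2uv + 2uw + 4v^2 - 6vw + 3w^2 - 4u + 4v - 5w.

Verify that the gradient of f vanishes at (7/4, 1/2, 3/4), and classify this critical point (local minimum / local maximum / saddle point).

∇f = (2u - 2v + 2w - 4, -2u + 8v - 6w + 4, 2u - 6v + 6w - 5); substituting (7/4, 1/2, 3/4) gives ∇f = (0, 0, 0), so (7/4, 1/2, 3/4) is indeed a critical point.
The Hessian is constant: H = [[2, -2, 2], [-2, 8, -6], [2, -6, 6]].
Leading principal minors: Δ₁ = 2, Δ₂ = 12, Δ₃ = 16.
All leading minors are positive, so H is positive definite: a local minimum.

local minimum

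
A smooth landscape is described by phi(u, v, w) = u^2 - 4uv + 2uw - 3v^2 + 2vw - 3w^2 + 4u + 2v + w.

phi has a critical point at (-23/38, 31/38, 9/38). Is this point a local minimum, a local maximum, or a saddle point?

The Hessian is constant: H = [[2, -4, 2], [-4, -6, 2], [2, 2, -6]].
Leading principal minors: Δ₁ = 2, Δ₂ = -28, Δ₃ = 152.
The minors fit neither the all-positive nor the alternating-sign pattern, so H is indefinite: a saddle point.

saddle point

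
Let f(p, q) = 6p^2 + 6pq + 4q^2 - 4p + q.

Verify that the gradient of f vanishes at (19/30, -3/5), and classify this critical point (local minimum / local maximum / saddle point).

local minimum

∇f = (12p + 6q - 4, 6p + 8q + 1); substituting (19/30, -3/5) gives ∇f = (0, 0), so (19/30, -3/5) is indeed a critical point.
The Hessian of f is constant: H = [[12, 6], [6, 8]].
det(H) = 12·8 − 6² = 60.
det(H) > 0 and tr(H) = 20 > 0, so H is positive definite and the point is a local minimum.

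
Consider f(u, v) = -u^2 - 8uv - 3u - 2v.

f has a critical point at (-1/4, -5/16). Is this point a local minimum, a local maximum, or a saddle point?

saddle point

The Hessian of f is constant: H = [[-2, -8], [-8, 0]].
det(H) = (-2)·0 − (-8)² = -64.
Since det(H) < 0, H is indefinite and the critical point is a saddle point.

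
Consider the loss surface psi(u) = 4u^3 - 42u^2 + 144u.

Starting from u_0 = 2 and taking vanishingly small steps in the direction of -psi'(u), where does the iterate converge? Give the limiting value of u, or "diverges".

psi'(u) = 12(u - 4)(u - 3), so psi'(2) = 24.
Gradient descent moves in the -psi' direction, i.e. u is decreasing.
There is no critical point below u=2, and psi' keeps the same sign, so the iterate runs off to −∞.

diverges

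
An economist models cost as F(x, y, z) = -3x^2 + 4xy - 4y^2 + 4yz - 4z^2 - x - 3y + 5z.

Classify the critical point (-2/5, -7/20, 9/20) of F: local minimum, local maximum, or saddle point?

The Hessian is constant: H = [[-6, 4, 0], [4, -8, 4], [0, 4, -8]].
Leading principal minors: Δ₁ = -6, Δ₂ = 32, Δ₃ = -160.
The minors alternate sign starting negative (−, +, −), so H is negative definite: a local maximum.

local maximum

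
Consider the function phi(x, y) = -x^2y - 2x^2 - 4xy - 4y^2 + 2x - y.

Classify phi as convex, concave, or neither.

neither

The term -x^2y is cubic, so the Hessian is not constant.
∂²phi/∂x² = -2y - 4, which takes both signs as y varies (negative for sufficiently large y). A diagonal entry of the Hessian changing sign means the Hessian is neither positive- nor negative-semidefinite on all of R^2.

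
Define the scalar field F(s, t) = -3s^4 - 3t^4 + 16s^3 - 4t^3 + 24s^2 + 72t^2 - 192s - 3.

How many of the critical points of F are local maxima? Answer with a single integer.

4

F separates as a function of s plus a function of t, so ∇F=0 decouples.
∂F/∂s = -12(s - 4)(s - 2)(s + 2) = 0 at s ∈ {-2, 2, 4}; ∂F/∂t = -12t(t - 3)(t + 4) = 0 at t ∈ {-4, 0, 3}.
The Hessian is diagonal: diag(F_ss, F_tt). Second derivatives: F_ss(-2)=-288, F_ss(2)=96, F_ss(4)=-144; F_tt(-4)=-336, F_tt(0)=144, F_tt(3)=-252.
Local maxima occur where both diagonal entries negative: (-2, -4), (-2, 3), (4, -4), (4, 3). Count: 4.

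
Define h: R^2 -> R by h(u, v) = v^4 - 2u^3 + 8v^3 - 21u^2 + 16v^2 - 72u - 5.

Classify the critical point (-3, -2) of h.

local maximum

The mixed partial ∂²h/∂u∂v is 0, so the Hessian at any point is diag(h_uu, h_vv) = diag(-6(2u + 7), 4(3v^2 + 12v + 8)).
At (-3, -2): H = diag(-6, -16).
Both eigenvalues are negative, so H is negative definite: a local maximum.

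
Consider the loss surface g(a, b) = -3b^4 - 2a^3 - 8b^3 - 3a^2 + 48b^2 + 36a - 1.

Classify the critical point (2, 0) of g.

saddle point

The mixed partial ∂²g/∂a∂b is 0, so the Hessian at any point is diag(g_aa, g_bb) = diag(-6(2a + 1), 12(-3b^2 - 4b + 8)).
At (2, 0): H = diag(-30, 96).
The eigenvalues have opposite signs, so H is indefinite: a saddle point.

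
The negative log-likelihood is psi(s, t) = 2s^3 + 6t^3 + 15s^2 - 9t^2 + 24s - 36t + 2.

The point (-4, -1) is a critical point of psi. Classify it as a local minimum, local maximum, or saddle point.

The mixed partial ∂²psi/∂s∂t is 0, so the Hessian at any point is diag(psi_ss, psi_tt) = diag(6(2s + 5), 18(2t - 1)).
At (-4, -1): H = diag(-18, -54).
Both eigenvalues are negative, so H is negative definite: a local maximum.

local maximum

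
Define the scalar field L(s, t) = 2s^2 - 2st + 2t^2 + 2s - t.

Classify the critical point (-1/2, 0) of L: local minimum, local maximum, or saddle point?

local minimum

The Hessian of L is constant: H = [[4, -2], [-2, 4]].
det(H) = 4·4 − (-2)² = 12.
det(H) > 0 and tr(H) = 8 > 0, so H is positive definite and the point is a local minimum.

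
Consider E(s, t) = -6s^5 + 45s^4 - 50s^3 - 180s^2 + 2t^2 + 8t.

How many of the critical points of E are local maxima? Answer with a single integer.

E separates as a function of s plus a function of t, so ∇E=0 decouples.
∂E/∂s = -30s(s - 4)(s - 3)(s + 1) = 0 at s ∈ {-1, 0, 3, 4}; ∂E/∂t = 4(t + 2) = 0 at t ∈ {-2}.
The Hessian is diagonal: diag(E_ss, E_tt). Second derivatives: E_ss(-1)=600, E_ss(0)=-360, E_ss(3)=360, E_ss(4)=-600; E_tt(-2)=4.
Local maxima occur where both diagonal entries negative: none. Count: 0.

0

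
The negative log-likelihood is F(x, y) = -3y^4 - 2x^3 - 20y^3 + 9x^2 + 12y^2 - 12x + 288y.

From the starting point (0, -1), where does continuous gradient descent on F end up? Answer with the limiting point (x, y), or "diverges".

F is separable, so gradient descent decouples: x follows -∂F/∂x, y follows -∂F/∂y.
∂F/∂x = -6(x - 2)(x - 1); at x=0 this is -12, so x increases.
∂F/∂y = -12(y - 2)(y + 3)(y + 4); at y=-1 this is 216, so y decreases.
x converges to its nearest critical value 1 (a local min of the x-part); y converges to -3. The iterate converges to (1, -3).

(1, -3)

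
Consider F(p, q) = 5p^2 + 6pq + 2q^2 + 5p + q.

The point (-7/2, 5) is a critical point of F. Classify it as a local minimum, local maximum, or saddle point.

local minimum

The Hessian of F is constant: H = [[10, 6], [6, 4]].
det(H) = 10·4 − 6² = 4.
det(H) > 0 and tr(H) = 14 > 0, so H is positive definite and the point is a local minimum.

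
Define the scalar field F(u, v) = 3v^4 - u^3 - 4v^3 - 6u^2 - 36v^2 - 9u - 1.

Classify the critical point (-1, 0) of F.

local maximum

The mixed partial ∂²F/∂u∂v is 0, so the Hessian at any point is diag(F_uu, F_vv) = diag(-6(u + 2), 12(3v^2 - 2v - 6)).
At (-1, 0): H = diag(-6, -72).
Both eigenvalues are negative, so H is negative definite: a local maximum.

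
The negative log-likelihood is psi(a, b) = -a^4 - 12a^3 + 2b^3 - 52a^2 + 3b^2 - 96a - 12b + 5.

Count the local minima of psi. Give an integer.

psi separates as a function of a plus a function of b, so ∇psi=0 decouples.
∂psi/∂a = -4(a + 2)(a + 3)(a + 4) = 0 at a ∈ {-4, -3, -2}; ∂psi/∂b = 6(b - 1)(b + 2) = 0 at b ∈ {-2, 1}.
The Hessian is diagonal: diag(psi_aa, psi_bb). Second derivatives: psi_aa(-4)=-8, psi_aa(-3)=4, psi_aa(-2)=-8; psi_bb(-2)=-18, psi_bb(1)=18.
Local minima occur where both diagonal entries positive: (-3, 1). Count: 1.

1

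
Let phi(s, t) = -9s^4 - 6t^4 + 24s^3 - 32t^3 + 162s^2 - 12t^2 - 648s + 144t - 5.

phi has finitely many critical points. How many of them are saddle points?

phi separates as a function of s plus a function of t, so ∇phi=0 decouples.
∂phi/∂s = -36(s - 3)(s - 2)(s + 3) = 0 at s ∈ {-3, 2, 3}; ∂phi/∂t = -24(t - 1)(t + 2)(t + 3) = 0 at t ∈ {-3, -2, 1}.
The Hessian is diagonal: diag(phi_ss, phi_tt). Second derivatives: phi_ss(-3)=-1080, phi_ss(2)=180, phi_ss(3)=-216; phi_tt(-3)=-96, phi_tt(-2)=72, phi_tt(1)=-288.
Saddle points occur where the two diagonal entries have opposite signs: (-3, -2), (2, -3), (2, 1), (3, -2). Count: 4.

4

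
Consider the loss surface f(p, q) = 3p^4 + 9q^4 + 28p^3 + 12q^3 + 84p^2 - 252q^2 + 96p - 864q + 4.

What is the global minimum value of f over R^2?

f(p,q) separates as A(p) + B(q) + 4, so its minimum is min A + min B + 4.
A'(p) = 12(p + 1)(p + 2)(p + 4) vanishes at p ∈ {-4, -2, -1}; B'(q) = 36(q - 4)(q + 2)(q + 3) vanishes at q ∈ {-3, -2, 4}.
Local minima of A (where A''>0): A(-4)=-64, A(-1)=-37. Local minima of B: B(-3)=729, B(4)=-4416.
So the global minimum of f is A(-4) + B(4) + 4 = -64 − 4416 + 4 = -4476, attained at (-4, 4).

-4476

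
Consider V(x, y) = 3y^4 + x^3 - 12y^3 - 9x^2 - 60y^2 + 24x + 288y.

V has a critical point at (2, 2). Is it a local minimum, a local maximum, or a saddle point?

local maximum

The mixed partial ∂²V/∂x∂y is 0, so the Hessian at any point is diag(V_xx, V_yy) = diag(6(x - 3), 12(3y^2 - 6y - 10)).
At (2, 2): H = diag(-6, -120).
Both eigenvalues are negative, so H is negative definite: a local maximum.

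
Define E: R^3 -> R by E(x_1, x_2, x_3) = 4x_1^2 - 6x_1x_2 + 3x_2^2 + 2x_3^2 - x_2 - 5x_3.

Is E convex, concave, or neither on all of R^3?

convex

E is quadratic, so its Hessian is the constant matrix H = [[8, -6, 0], [-6, 6, 0], [0, 0, 4]].
Leading principal minors: 8, 12, 48.
All positive ⇒ H ≻ 0 ⇒ convex.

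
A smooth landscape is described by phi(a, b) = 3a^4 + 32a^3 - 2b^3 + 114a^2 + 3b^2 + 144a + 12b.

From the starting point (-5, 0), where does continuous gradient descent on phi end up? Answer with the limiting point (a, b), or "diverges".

phi is separable, so gradient descent decouples: a follows -∂phi/∂a, b follows -∂phi/∂b.
∂phi/∂a = 12(a + 1)(a + 3)(a + 4); at a=-5 this is -96, so a increases.
∂phi/∂b = -6(b - 2)(b + 1); at b=0 this is 12, so b decreases.
a converges to its nearest critical value -4 (a local min of the a-part); b converges to -1. The iterate converges to (-4, -1).

(-4, -1)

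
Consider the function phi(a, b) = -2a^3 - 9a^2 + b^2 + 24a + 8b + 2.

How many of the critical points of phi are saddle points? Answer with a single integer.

1

phi separates as a function of a plus a function of b, so ∇phi=0 decouples.
∂phi/∂a = -6(a - 1)(a + 4) = 0 at a ∈ {-4, 1}; ∂phi/∂b = 2(b + 4) = 0 at b ∈ {-4}.
The Hessian is diagonal: diag(phi_aa, phi_bb). Second derivatives: phi_aa(-4)=30, phi_aa(1)=-30; phi_bb(-4)=2.
Saddle points occur where the two diagonal entries have opposite signs: (1, -4). Count: 1.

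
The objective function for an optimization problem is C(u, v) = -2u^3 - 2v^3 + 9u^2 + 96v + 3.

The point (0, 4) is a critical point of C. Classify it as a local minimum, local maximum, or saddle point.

The mixed partial ∂²C/∂u∂v is 0, so the Hessian at any point is diag(C_uu, C_vv) = diag(6(-2u + 3), -12v).
At (0, 4): H = diag(18, -48).
The eigenvalues have opposite signs, so H is indefinite: a saddle point.

saddle point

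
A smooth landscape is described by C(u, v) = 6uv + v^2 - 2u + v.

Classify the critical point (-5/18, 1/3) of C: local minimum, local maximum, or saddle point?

The Hessian of C is constant: H = [[0, 6], [6, 2]].
det(H) = 0·2 − 6² = -36.
Since det(H) < 0, H is indefinite and the critical point is a saddle point.

saddle point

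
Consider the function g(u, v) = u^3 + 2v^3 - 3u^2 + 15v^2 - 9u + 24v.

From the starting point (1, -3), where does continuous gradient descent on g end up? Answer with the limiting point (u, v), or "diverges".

g is separable, so gradient descent decouples: u follows -∂g/∂u, v follows -∂g/∂v.
∂g/∂u = 3(u - 3)(u + 1); at u=1 this is -12, so u increases.
∂g/∂v = 6(v + 1)(v + 4); at v=-3 this is -12, so v increases.
u converges to its nearest critical value 3 (a local min of the u-part); v converges to -1. The iterate converges to (3, -1).

(3, -1)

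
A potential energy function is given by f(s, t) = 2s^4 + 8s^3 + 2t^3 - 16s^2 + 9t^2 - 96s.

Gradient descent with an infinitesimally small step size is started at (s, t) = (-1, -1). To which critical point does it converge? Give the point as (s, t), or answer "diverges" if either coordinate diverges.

(2, 0)

f is separable, so gradient descent decouples: s follows -∂f/∂s, t follows -∂f/∂t.
∂f/∂s = 8(s - 2)(s + 2)(s + 3); at s=-1 this is -48, so s increases.
∂f/∂t = 6t(t + 3); at t=-1 this is -12, so t increases.
s converges to its nearest critical value 2 (a local min of the s-part); t converges to 0. The iterate converges to (2, 0).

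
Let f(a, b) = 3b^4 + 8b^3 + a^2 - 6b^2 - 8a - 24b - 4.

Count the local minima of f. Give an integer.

2

f separates as a function of a plus a function of b, so ∇f=0 decouples.
∂f/∂a = 2(a - 4) = 0 at a ∈ {4}; ∂f/∂b = 12(b - 1)(b + 1)(b + 2) = 0 at b ∈ {-2, -1, 1}.
The Hessian is diagonal: diag(f_aa, f_bb). Second derivatives: f_aa(4)=2; f_bb(-2)=36, f_bb(-1)=-24, f_bb(1)=72.
Local minima occur where both diagonal entries positive: (4, -2), (4, 1). Count: 2.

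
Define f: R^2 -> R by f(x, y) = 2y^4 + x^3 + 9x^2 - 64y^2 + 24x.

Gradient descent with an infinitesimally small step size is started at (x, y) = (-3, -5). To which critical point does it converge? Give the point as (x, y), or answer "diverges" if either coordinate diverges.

(-2, -4)

f is separable, so gradient descent decouples: x follows -∂f/∂x, y follows -∂f/∂y.
∂f/∂x = 3(x + 2)(x + 4); at x=-3 this is -3, so x increases.
∂f/∂y = 8y(y - 4)(y + 4); at y=-5 this is -360, so y increases.
x converges to its nearest critical value -2 (a local min of the x-part); y converges to -4. The iterate converges to (-2, -4).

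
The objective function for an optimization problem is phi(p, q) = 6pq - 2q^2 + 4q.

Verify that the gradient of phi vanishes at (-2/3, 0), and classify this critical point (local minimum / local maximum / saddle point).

∇phi = (6q, 6p - 4q + 4); substituting (-2/3, 0) gives ∇phi = (0, 0), so (-2/3, 0) is indeed a critical point.
The Hessian of phi is constant: H = [[0, 6], [6, -4]].
det(H) = 0·(-4) − 6² = -36.
Since det(H) < 0, H is indefinite and the critical point is a saddle point.

saddle point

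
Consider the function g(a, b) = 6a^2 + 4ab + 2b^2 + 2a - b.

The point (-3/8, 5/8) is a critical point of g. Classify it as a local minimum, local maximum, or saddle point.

local minimum

The Hessian of g is constant: H = [[12, 4], [4, 4]].
det(H) = 12·4 − 4² = 32.
det(H) > 0 and tr(H) = 16 > 0, so H is positive definite and the point is a local minimum.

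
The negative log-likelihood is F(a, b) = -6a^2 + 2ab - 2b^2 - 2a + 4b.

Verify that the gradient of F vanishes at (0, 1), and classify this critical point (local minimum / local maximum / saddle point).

∇F = (-12a + 2b - 2, 2a - 4b + 4); substituting (0, 1) gives ∇F = (0, 0), so (0, 1) is indeed a critical point.
The Hessian of F is constant: H = [[-12, 2], [2, -4]].
det(H) = (-12)·(-4) − 2² = 44.
det(H) > 0 and tr(H) = -16 < 0, so H is negative definite and the point is a local maximum.

local maximum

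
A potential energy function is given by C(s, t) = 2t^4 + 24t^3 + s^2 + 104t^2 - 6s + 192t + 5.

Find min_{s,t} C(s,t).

C(s,t) separates as P(s) + Q(t) + 5, so its minimum is min P + min Q + 5.
P'(s) = 2s - 6 vanishes at s ∈ {3}; Q'(t) = 8(t + 2)(t + 3)(t + 4) vanishes at t ∈ {-4, -3, -2}.
Local minima of P (where P''>0): P(3)=-9. Local minima of Q: Q(-4)=-128, Q(-2)=-128.
So the global minimum of C is P(3) + Q(-4) + 5 = -9 − 128 + 5 = -132, attained at (3, -4).

-132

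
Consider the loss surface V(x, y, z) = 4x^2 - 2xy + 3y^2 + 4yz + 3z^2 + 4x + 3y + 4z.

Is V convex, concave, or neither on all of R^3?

V is quadratic, so its Hessian is the constant matrix H = [[8, -2, 0], [-2, 6, 4], [0, 4, 6]].
Leading principal minors: 8, 44, 136.
All positive ⇒ H ≻ 0 ⇒ convex.

convex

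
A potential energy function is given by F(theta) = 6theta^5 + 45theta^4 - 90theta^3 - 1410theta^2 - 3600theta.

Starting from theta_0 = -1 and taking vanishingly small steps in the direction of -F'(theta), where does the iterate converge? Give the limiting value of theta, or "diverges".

F'(theta) = 30(theta - 4)(theta + 2)(theta + 3)(theta + 5), so F'(-1) = -1200.
Gradient descent moves in the -F' direction, i.e. theta is increasing.
The nearest critical point in that direction is theta = 4, where F'' = 11340 > 0 (a local minimum). The iterate converges there.

4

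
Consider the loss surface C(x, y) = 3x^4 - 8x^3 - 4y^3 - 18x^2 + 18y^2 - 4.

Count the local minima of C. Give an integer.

C separates as a function of x plus a function of y, so ∇C=0 decouples.
∂C/∂x = 12x(x - 3)(x + 1) = 0 at x ∈ {-1, 0, 3}; ∂C/∂y = -12y(y - 3) = 0 at y ∈ {0, 3}.
The Hessian is diagonal: diag(C_xx, C_yy). Second derivatives: C_xx(-1)=48, C_xx(0)=-36, C_xx(3)=144; C_yy(0)=36, C_yy(3)=-36.
Local minima occur where both diagonal entries positive: (-1, 0), (3, 0). Count: 2.

2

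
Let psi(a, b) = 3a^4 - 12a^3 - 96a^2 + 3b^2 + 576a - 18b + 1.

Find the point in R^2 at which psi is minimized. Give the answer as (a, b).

psi(a,b) separates as P(a) + Q(b) + 1, so its minimum is min P + min Q + 1.
P'(a) = 12(a - 4)(a - 3)(a + 4) vanishes at a ∈ {-4, 3, 4}; Q'(b) = 6b - 18 vanishes at b ∈ {3}.
Local minima of P (where P''>0): P(-4)=-2304, P(4)=768. Local minima of Q: Q(3)=-27.
So the global minimum of psi is P(-4) + Q(3) + 1 = -2304 − 27 + 1 = -2330, attained at (-4, 3).

(-4, 3)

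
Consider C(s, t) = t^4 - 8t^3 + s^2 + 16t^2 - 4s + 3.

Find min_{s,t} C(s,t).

-1

C(s,t) separates as P(s) + Q(t) + 3, so its minimum is min P + min Q + 3.
P'(s) = 2s - 4 vanishes at s ∈ {2}; Q'(t) = 4t(t - 4)(t - 2) vanishes at t ∈ {0, 2, 4}.
Local minima of P (where P''>0): P(2)=-4. Local minima of Q: Q(0)=0, Q(4)=0.
So the global minimum of C is P(2) + Q(0) + 3 = -4 + 0 + 3 = -1, attained at (2, 0).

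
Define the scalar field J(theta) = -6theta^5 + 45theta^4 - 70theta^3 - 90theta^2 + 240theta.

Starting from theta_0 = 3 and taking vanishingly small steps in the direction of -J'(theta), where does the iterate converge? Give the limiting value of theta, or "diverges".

2

J'(theta) = -30(theta - 4)(theta - 2)(theta - 1)(theta + 1), so J'(3) = 240.
Gradient descent moves in the -J' direction, i.e. theta is decreasing.
The nearest critical point in that direction is theta = 2, where J'' = 180 > 0 (a local minimum). The iterate converges there.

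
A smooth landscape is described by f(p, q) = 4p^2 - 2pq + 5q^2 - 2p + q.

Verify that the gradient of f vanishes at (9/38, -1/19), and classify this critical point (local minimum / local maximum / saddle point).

local minimum

∇f = (8p - 2q - 2, -2p + 10q + 1); substituting (9/38, -1/19) gives ∇f = (0, 0), so (9/38, -1/19) is indeed a critical point.
The Hessian of f is constant: H = [[8, -2], [-2, 10]].
det(H) = 8·10 − (-2)² = 76.
det(H) > 0 and tr(H) = 18 > 0, so H is positive definite and the point is a local minimum.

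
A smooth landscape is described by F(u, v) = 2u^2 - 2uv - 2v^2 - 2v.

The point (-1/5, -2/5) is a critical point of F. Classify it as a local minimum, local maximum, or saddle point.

saddle point

The Hessian of F is constant: H = [[4, -2], [-2, -4]].
det(H) = 4·(-4) − (-2)² = -20.
Since det(H) < 0, H is indefinite and the critical point is a saddle point.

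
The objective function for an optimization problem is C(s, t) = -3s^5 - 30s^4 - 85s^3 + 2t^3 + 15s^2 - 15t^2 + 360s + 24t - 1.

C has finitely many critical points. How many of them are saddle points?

4

C separates as a function of s plus a function of t, so ∇C=0 decouples.
∂C/∂s = -15(s - 1)(s + 2)(s + 3)(s + 4) = 0 at s ∈ {-4, -3, -2, 1}; ∂C/∂t = 6(t - 4)(t - 1) = 0 at t ∈ {1, 4}.
The Hessian is diagonal: diag(C_ss, C_tt). Second derivatives: C_ss(-4)=150, C_ss(-3)=-60, C_ss(-2)=90, C_ss(1)=-900; C_tt(1)=-18, C_tt(4)=18.
Saddle points occur where the two diagonal entries have opposite signs: (-4, 1), (-3, 4), (-2, 1), (1, 4). Count: 4.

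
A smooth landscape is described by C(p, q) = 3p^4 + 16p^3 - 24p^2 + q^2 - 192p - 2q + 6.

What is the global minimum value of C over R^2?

-299

C(p,q) separates as A(p) + B(q) + 6, so its minimum is min A + min B + 6.
A'(p) = 12(p - 2)(p + 2)(p + 4) vanishes at p ∈ {-4, -2, 2}; B'(q) = 2q - 2 vanishes at q ∈ {1}.
Local minima of A (where A''>0): A(-4)=128, A(2)=-304. Local minima of B: B(1)=-1.
So the global minimum of C is A(2) + B(1) + 6 = -304 − 1 + 6 = -299, attained at (2, 1).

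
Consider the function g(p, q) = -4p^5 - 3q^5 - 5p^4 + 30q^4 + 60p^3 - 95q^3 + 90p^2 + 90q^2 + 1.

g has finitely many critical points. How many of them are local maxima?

4

g separates as a function of p plus a function of q, so ∇g=0 decouples.
∂g/∂p = -20p(p - 3)(p + 1)(p + 3) = 0 at p ∈ {-3, -1, 0, 3}; ∂g/∂q = -15q(q - 4)(q - 3)(q - 1) = 0 at q ∈ {0, 1, 3, 4}.
The Hessian is diagonal: diag(g_pp, g_qq). Second derivatives: g_pp(-3)=720, g_pp(-1)=-160, g_pp(0)=180, g_pp(3)=-1440; g_qq(0)=180, g_qq(1)=-90, g_qq(3)=90, g_qq(4)=-180.
Local maxima occur where both diagonal entries negative: (-1, 1), (-1, 4), (3, 1), (3, 4). Count: 4.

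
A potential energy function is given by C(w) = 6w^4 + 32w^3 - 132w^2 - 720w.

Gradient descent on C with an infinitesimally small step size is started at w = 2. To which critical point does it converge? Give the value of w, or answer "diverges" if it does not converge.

C'(w) = 24(w - 3)(w + 2)(w + 5), so C'(2) = -672.
Gradient descent moves in the -C' direction, i.e. w is increasing.
The nearest critical point in that direction is w = 3, where C'' = 960 > 0 (a local minimum). The iterate converges there.

3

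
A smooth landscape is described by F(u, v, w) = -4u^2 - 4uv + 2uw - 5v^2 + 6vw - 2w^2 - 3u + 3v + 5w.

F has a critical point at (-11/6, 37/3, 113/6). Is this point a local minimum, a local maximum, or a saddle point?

The Hessian is constant: H = [[-8, -4, 2], [-4, -10, 6], [2, 6, -4]].
Leading principal minors: Δ₁ = -8, Δ₂ = 64, Δ₃ = -24.
The minors alternate sign starting negative (−, +, −), so H is negative definite: a local maximum.

local maximum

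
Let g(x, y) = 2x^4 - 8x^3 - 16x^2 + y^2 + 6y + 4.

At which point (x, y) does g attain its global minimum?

(4, -3)

g(x,y) separates as P(x) + Q(y) + 4, so its minimum is min P + min Q + 4.
P'(x) = 8x(x - 4)(x + 1) vanishes at x ∈ {-1, 0, 4}; Q'(y) = 2y + 6 vanishes at y ∈ {-3}.
Local minima of P (where P''>0): P(-1)=-6, P(4)=-256. Local minima of Q: Q(-3)=-9.
So the global minimum of g is P(4) + Q(-3) + 4 = -256 − 9 + 4 = -261, attained at (4, -3).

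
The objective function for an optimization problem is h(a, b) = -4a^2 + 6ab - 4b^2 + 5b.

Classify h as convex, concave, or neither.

concave

h is quadratic, so its Hessian is the constant matrix H = [[-8, 6], [6, -8]].
det(H) = 28, tr(H) = -16.
det(H) > 0 and tr(H) < 0, so H is negative definite everywhere: concave.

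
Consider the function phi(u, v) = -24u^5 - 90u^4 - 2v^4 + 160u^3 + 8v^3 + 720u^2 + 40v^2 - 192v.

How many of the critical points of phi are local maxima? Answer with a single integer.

4

phi separates as a function of u plus a function of v, so ∇phi=0 decouples.
∂phi/∂u = -120u(u - 2)(u + 2)(u + 3) = 0 at u ∈ {-3, -2, 0, 2}; ∂phi/∂v = -8(v - 4)(v - 2)(v + 3) = 0 at v ∈ {-3, 2, 4}.
The Hessian is diagonal: diag(phi_uu, phi_vv). Second derivatives: phi_uu(-3)=1800, phi_uu(-2)=-960, phi_uu(0)=1440, phi_uu(2)=-4800; phi_vv(-3)=-280, phi_vv(2)=80, phi_vv(4)=-112.
Local maxima occur where both diagonal entries negative: (-2, -3), (-2, 4), (2, -3), (2, 4). Count: 4.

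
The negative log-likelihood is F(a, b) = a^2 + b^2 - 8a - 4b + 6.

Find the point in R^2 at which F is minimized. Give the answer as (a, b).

(4, 2)

F(a,b) separates as P(a) + Q(b) + 6, so its minimum is min P + min Q + 6.
P'(a) = 2a - 8 vanishes at a ∈ {4}; Q'(b) = 2b - 4 vanishes at b ∈ {2}.
Local minima of P (where P''>0): P(4)=-16. Local minima of Q: Q(2)=-4.
So the global minimum of F is P(4) + Q(2) + 6 = -16 − 4 + 6 = -14, attained at (4, 2).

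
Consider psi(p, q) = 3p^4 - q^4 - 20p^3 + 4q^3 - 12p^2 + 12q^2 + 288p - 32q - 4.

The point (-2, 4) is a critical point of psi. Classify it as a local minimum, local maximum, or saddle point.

saddle point

The mixed partial ∂²psi/∂p∂q is 0, so the Hessian at any point is diag(psi_pp, psi_qq) = diag(12(3p^2 - 10p - 2), 12(-q^2 + 2q + 2)).
At (-2, 4): H = diag(360, -72).
The eigenvalues have opposite signs, so H is indefinite: a saddle point.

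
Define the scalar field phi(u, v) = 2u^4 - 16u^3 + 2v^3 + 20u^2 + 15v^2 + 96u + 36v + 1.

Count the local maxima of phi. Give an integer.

1

phi separates as a function of u plus a function of v, so ∇phi=0 decouples.
∂phi/∂u = 8(u - 4)(u - 3)(u + 1) = 0 at u ∈ {-1, 3, 4}; ∂phi/∂v = 6(v + 2)(v + 3) = 0 at v ∈ {-3, -2}.
The Hessian is diagonal: diag(phi_uu, phi_vv). Second derivatives: phi_uu(-1)=160, phi_uu(3)=-32, phi_uu(4)=40; phi_vv(-3)=-6, phi_vv(-2)=6.
Local maxima occur where both diagonal entries negative: (3, -3). Count: 1.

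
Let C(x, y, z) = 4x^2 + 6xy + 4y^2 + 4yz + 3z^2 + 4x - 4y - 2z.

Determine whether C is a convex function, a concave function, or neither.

C is quadratic, so its Hessian is the constant matrix H = [[8, 6, 0], [6, 8, 4], [0, 4, 6]].
Leading principal minors: 8, 28, 40.
All positive ⇒ H ≻ 0 ⇒ convex.

convex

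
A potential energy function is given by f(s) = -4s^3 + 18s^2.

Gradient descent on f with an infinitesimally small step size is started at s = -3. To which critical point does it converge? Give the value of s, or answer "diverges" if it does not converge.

0

f'(s) = -12s(s - 3), so f'(-3) = -216.
Gradient descent moves in the -f' direction, i.e. s is increasing.
The nearest critical point in that direction is s = 0, where f'' = 36 > 0 (a local minimum). The iterate converges there.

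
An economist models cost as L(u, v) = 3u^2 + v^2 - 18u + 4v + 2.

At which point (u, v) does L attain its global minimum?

L(u,v) separates as P(u) + Q(v) + 2, so its minimum is min P + min Q + 2.
P'(u) = 6u - 18 vanishes at u ∈ {3}; Q'(v) = 2v + 4 vanishes at v ∈ {-2}.
Local minima of P (where P''>0): P(3)=-27. Local minima of Q: Q(-2)=-4.
So the global minimum of L is P(3) + Q(-2) + 2 = -27 − 4 + 2 = -29, attained at (3, -2).

(3, -2)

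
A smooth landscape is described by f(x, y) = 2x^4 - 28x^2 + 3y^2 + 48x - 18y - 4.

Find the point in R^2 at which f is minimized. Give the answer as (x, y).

f(x,y) separates as P(x) + Q(y) − 4, so its minimum is min P + min Q − 4.
P'(x) = 8(x - 2)(x - 1)(x + 3) vanishes at x ∈ {-3, 1, 2}; Q'(y) = 6y - 18 vanishes at y ∈ {3}.
Local minima of P (where P''>0): P(-3)=-234, P(2)=16. Local minima of Q: Q(3)=-27.
So the global minimum of f is P(-3) + Q(3) − 4 = -234 − 27 − 4 = -265, attained at (-3, 3).

(-3, 3)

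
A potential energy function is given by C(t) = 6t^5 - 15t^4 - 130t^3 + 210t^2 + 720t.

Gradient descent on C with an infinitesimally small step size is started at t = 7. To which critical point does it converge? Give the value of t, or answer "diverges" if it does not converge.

4

C'(t) = 30(t - 4)(t - 2)(t + 1)(t + 3), so C'(7) = 36000.
Gradient descent moves in the -C' direction, i.e. t is decreasing.
The nearest critical point in that direction is t = 4, where C'' = 2100 > 0 (a local minimum). The iterate converges there.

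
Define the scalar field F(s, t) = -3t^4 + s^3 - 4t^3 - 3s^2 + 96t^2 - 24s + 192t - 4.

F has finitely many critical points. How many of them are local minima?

F separates as a function of s plus a function of t, so ∇F=0 decouples.
∂F/∂s = 3(s - 4)(s + 2) = 0 at s ∈ {-2, 4}; ∂F/∂t = -12(t - 4)(t + 1)(t + 4) = 0 at t ∈ {-4, -1, 4}.
The Hessian is diagonal: diag(F_ss, F_tt). Second derivatives: F_ss(-2)=-18, F_ss(4)=18; F_tt(-4)=-288, F_tt(-1)=180, F_tt(4)=-480.
Local minima occur where both diagonal entries positive: (4, -1). Count: 1.

1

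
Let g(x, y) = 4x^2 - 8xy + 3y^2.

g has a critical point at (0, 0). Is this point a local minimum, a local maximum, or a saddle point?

The Hessian of g is constant: H = [[8, -8], [-8, 6]].
det(H) = 8·6 − (-8)² = -16.
Since det(H) < 0, H is indefinite and the critical point is a saddle point.

saddle point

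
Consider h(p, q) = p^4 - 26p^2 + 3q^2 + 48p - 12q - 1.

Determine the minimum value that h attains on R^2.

-365

h(p,q) separates as A(p) + B(q) − 1, so its minimum is min A + min B − 1.
A'(p) = 4(p - 3)(p - 1)(p + 4) vanishes at p ∈ {-4, 1, 3}; B'(q) = 6q - 12 vanishes at q ∈ {2}.
Local minima of A (where A''>0): A(-4)=-352, A(3)=-9. Local minima of B: B(2)=-12.
So the global minimum of h is A(-4) + B(2) − 1 = -352 − 12 − 1 = -365, attained at (-4, 2).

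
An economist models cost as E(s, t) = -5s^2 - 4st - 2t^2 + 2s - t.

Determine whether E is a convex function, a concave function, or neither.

concave

E is quadratic, so its Hessian is the constant matrix H = [[-10, -4], [-4, -4]].
det(H) = 24, tr(H) = -14.
det(H) > 0 and tr(H) < 0, so H is negative definite everywhere: concave.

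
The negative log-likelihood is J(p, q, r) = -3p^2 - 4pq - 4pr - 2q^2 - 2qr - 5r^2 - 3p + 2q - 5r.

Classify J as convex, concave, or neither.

concave

J is quadratic, so its Hessian is the constant matrix H = [[-6, -4, -4], [-4, -4, -2], [-4, -2, -10]].
Leading principal minors: -6, 8, -56.
Signs alternate −, +, − ⇒ H ≺ 0 ⇒ concave.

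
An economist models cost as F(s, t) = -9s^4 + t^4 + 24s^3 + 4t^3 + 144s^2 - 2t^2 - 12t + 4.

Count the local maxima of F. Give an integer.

2

F separates as a function of s plus a function of t, so ∇F=0 decouples.
∂F/∂s = -36s(s - 4)(s + 2) = 0 at s ∈ {-2, 0, 4}; ∂F/∂t = 4(t - 1)(t + 1)(t + 3) = 0 at t ∈ {-3, -1, 1}.
The Hessian is diagonal: diag(F_ss, F_tt). Second derivatives: F_ss(-2)=-432, F_ss(0)=288, F_ss(4)=-864; F_tt(-3)=32, F_tt(-1)=-16, F_tt(1)=32.
Local maxima occur where both diagonal entries negative: (-2, -1), (4, -1). Count: 2.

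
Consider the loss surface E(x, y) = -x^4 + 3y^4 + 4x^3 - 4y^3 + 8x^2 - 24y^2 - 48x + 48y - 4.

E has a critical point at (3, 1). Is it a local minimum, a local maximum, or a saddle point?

The mixed partial ∂²E/∂x∂y is 0, so the Hessian at any point is diag(E_xx, E_yy) = diag(4(-3x^2 + 6x + 4), 12(3y^2 - 2y - 4)).
At (3, 1): H = diag(-20, -36).
Both eigenvalues are negative, so H is negative definite: a local maximum.

local maximum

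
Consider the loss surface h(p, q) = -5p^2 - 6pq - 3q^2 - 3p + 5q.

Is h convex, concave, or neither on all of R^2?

concave

h is quadratic, so its Hessian is the constant matrix H = [[-10, -6], [-6, -6]].
det(H) = 24, tr(H) = -16.
det(H) > 0 and tr(H) < 0, so H is negative definite everywhere: concave.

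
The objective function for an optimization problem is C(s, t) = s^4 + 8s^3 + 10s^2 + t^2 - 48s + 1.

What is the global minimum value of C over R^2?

C(s,t) separates as P(s) + Q(t) + 1, so its minimum is min P + min Q + 1.
P'(s) = 4(s - 1)(s + 3)(s + 4) vanishes at s ∈ {-4, -3, 1}; Q'(t) = 2t vanishes at t ∈ {0}.
Local minima of P (where P''>0): P(-4)=96, P(1)=-29. Local minima of Q: Q(0)=0.
So the global minimum of C is P(1) + Q(0) + 1 = -29 + 0 + 1 = -28, attained at (1, 0).

-28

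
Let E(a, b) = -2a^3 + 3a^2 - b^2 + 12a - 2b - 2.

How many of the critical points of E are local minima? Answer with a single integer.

E separates as a function of a plus a function of b, so ∇E=0 decouples.
∂E/∂a = -6(a - 2)(a + 1) = 0 at a ∈ {-1, 2}; ∂E/∂b = -2(b + 1) = 0 at b ∈ {-1}.
The Hessian is diagonal: diag(E_aa, E_bb). Second derivatives: E_aa(-1)=18, E_aa(2)=-18; E_bb(-1)=-2.
Local minima occur where both diagonal entries positive: none. Count: 0.

0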